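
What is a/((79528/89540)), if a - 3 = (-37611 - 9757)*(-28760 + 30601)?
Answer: -1952072396725/19882 ≈ -9.8183e+7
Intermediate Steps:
a = -87204485 (a = 3 + (-37611 - 9757)*(-28760 + 30601) = 3 - 47368*1841 = 3 - 87204488 = -87204485)
a/((79528/89540)) = -87204485/(79528/89540) = -87204485/(79528*(1/89540)) = -87204485/19882/22385 = -87204485*22385/19882 = -1952072396725/19882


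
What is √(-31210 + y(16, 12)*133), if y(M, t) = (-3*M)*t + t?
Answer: I*√106222 ≈ 325.92*I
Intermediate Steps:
y(M, t) = t - 3*M*t (y(M, t) = -3*M*t + t = t - 3*M*t)
√(-31210 + y(16, 12)*133) = √(-31210 + (12*(1 - 3*16))*133) = √(-31210 + (12*(1 - 48))*133) = √(-31210 + (12*(-47))*133) = √(-31210 - 564*133) = √(-31210 - 75012) = √(-106222) = I*√106222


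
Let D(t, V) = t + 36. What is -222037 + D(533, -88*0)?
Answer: -221468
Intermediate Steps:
D(t, V) = 36 + t
-222037 + D(533, -88*0) = -222037 + (36 + 533) = -222037 + 569 = -221468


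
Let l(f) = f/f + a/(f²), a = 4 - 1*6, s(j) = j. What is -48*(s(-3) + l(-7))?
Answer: 4800/49 ≈ 97.959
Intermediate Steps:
a = -2 (a = 4 - 6 = -2)
l(f) = 1 - 2/f² (l(f) = f/f - 2/f² = 1 - 2/f²)
-48*(s(-3) + l(-7)) = -48*(-3 + (1 - 2/(-7)²)) = -48*(-3 + (1 - 2*1/49)) = -48*(-3 + (1 - 2/49)) = -48*(-3 + 47/49) = -48*(-100/49) = 4800/49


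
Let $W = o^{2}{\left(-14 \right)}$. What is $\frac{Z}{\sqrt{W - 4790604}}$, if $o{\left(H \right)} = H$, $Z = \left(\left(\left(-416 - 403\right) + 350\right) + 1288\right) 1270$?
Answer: $- \frac{74295 i \sqrt{1197602}}{171086} \approx - 475.23 i$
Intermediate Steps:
$Z = 1040130$ ($Z = \left(\left(-819 + 350\right) + 1288\right) 1270 = \left(-469 + 1288\right) 1270 = 819 \cdot 1270 = 1040130$)
$W = 196$ ($W = \left(-14\right)^{2} = 196$)
$\frac{Z}{\sqrt{W - 4790604}} = \frac{1040130}{\sqrt{196 - 4790604}} = \frac{1040130}{\sqrt{-4790408}} = \frac{1040130}{2 i \sqrt{1197602}} = 1040130 \left(- \frac{i \sqrt{1197602}}{2395204}\right) = - \frac{74295 i \sqrt{1197602}}{171086}$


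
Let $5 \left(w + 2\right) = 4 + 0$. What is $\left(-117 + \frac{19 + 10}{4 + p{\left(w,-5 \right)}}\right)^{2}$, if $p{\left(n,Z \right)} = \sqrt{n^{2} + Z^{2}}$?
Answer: $\frac{1345934}{81} - \frac{11530 \sqrt{661}}{81} \approx 12957.0$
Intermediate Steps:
$w = - \frac{6}{5}$ ($w = -2 + \frac{4 + 0}{5} = -2 + \frac{1}{5} \cdot 4 = -2 + \frac{4}{5} = - \frac{6}{5} \approx -1.2$)
$p{\left(n,Z \right)} = \sqrt{Z^{2} + n^{2}}$
$\left(-117 + \frac{19 + 10}{4 + p{\left(w,-5 \right)}}\right)^{2} = \left(-117 + \frac{19 + 10}{4 + \sqrt{\left(-5\right)^{2} + \left(- \frac{6}{5}\right)^{2}}}\right)^{2} = \left(-117 + \frac{29}{4 + \sqrt{25 + \frac{36}{25}}}\right)^{2} = \left(-117 + \frac{29}{4 + \sqrt{\frac{661}{25}}}\right)^{2} = \left(-117 + \frac{29}{4 + \frac{\sqrt{661}}{5}}\right)^{2}$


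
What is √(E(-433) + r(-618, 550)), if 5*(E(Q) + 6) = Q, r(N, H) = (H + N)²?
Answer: √113285/5 ≈ 67.316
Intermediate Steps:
E(Q) = -6 + Q/5
√(E(-433) + r(-618, 550)) = √((-6 + (⅕)*(-433)) + (550 - 618)²) = √((-6 - 433/5) + (-68)²) = √(-463/5 + 4624) = √(22657/5) = √113285/5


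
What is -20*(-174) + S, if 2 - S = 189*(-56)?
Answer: 14066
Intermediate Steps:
S = 10586 (S = 2 - 189*(-56) = 2 - 1*(-10584) = 2 + 10584 = 10586)
-20*(-174) + S = -20*(-174) + 10586 = 3480 + 10586 = 14066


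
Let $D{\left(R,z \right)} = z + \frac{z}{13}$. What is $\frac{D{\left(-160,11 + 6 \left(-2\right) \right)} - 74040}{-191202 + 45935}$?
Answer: $\frac{962534}{1888471} \approx 0.50969$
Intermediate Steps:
$D{\left(R,z \right)} = \frac{14 z}{13}$ ($D{\left(R,z \right)} = z + \frac{z}{13} = \frac{14 z}{13}$)
$\frac{D{\left(-160,11 + 6 \left(-2\right) \right)} - 74040}{-191202 + 45935} = \frac{\frac{14 \left(11 + 6 \left(-2\right)\right)}{13} - 74040}{-191202 + 45935} = \frac{\frac{14 \left(11 - 12\right)}{13} - 74040}{-145267} = \left(\frac{14}{13} \left(-1\right) - 74040\right) \left(- \frac{1}{145267}\right) = \left(- \frac{14}{13} - 74040\right) \left(- \frac{1}{145267}\right) = \left(- \frac{962534}{13}\right) \left(- \frac{1}{145267}\right) = \frac{962534}{1888471}$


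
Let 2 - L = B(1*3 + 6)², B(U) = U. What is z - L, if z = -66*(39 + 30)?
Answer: -4475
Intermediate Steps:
L = -79 (L = 2 - (1*3 + 6)² = 2 - (3 + 6)² = 2 - 1*9² = 2 - 1*81 = 2 - 81 = -79)
z = -4554 (z = -66*69 = -4554)
z - L = -4554 - 1*(-79) = -4554 + 79 = -4475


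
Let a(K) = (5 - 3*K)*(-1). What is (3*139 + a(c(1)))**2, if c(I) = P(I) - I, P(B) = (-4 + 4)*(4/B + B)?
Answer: 167281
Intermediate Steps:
P(B) = 0 (P(B) = 0*(B + 4/B) = 0)
c(I) = -I (c(I) = 0 - I = -I)
a(K) = -5 + 3*K
(3*139 + a(c(1)))**2 = (3*139 + (-5 + 3*(-1*1)))**2 = (417 + (-5 + 3*(-1)))**2 = (417 + (-5 - 3))**2 = (417 - 8)**2 = 409**2 = 167281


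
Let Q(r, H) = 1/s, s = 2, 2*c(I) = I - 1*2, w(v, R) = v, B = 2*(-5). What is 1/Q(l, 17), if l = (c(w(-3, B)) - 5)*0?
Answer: 2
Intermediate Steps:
B = -10
c(I) = -1 + I/2 (c(I) = (I - 1*2)/2 = (I - 2)/2 = (-2 + I)/2 = -1 + I/2)
l = 0 (l = ((-1 + (½)*(-3)) - 5)*0 = ((-1 - 3/2) - 5)*0 = (-5/2 - 5)*0 = -15/2*0 = 0)
Q(r, H) = ½ (Q(r, H) = 1/2 = ½)
1/Q(l, 17) = 1/(½) = 2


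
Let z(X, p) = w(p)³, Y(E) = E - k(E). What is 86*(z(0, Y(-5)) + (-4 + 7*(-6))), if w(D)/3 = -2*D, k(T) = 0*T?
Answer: 2318044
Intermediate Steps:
k(T) = 0
Y(E) = E (Y(E) = E - 1*0 = E + 0 = E)
w(D) = -6*D (w(D) = 3*(-2*D) = -6*D)
z(X, p) = -216*p³ (z(X, p) = (-6*p)³ = -216*p³)
86*(z(0, Y(-5)) + (-4 + 7*(-6))) = 86*(-216*(-5)³ + (-4 + 7*(-6))) = 86*(-216*(-125) + (-4 - 42)) = 86*(27000 - 46) = 86*26954 = 2318044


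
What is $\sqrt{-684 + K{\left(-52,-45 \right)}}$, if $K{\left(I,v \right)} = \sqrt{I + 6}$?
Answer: $\sqrt{-684 + i \sqrt{46}} \approx 0.1297 + 26.154 i$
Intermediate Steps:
$K{\left(I,v \right)} = \sqrt{6 + I}$
$\sqrt{-684 + K{\left(-52,-45 \right)}} = \sqrt{-684 + \sqrt{6 - 52}} = \sqrt{-684 + \sqrt{-46}} = \sqrt{-684 + i \sqrt{46}}$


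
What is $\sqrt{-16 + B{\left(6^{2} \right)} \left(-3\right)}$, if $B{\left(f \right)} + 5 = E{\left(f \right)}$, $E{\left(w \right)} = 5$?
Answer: $4 i \approx 4.0 i$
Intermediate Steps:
$B{\left(f \right)} = 0$ ($B{\left(f \right)} = -5 + 5 = 0$)
$\sqrt{-16 + B{\left(6^{2} \right)} \left(-3\right)} = \sqrt{-16 + 0 \left(-3\right)} = \sqrt{-16 + 0} = \sqrt{-16} = 4 i$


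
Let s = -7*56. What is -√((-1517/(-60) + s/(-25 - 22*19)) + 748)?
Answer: -√136736763195/13290 ≈ -27.824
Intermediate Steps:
s = -392
-√((-1517/(-60) + s/(-25 - 22*19)) + 748) = -√((-1517/(-60) - 392/(-25 - 22*19)) + 748) = -√((-1517*(-1/60) - 392/(-25 - 418)) + 748) = -√((1517/60 - 392/(-443)) + 748) = -√((1517/60 - 392*(-1/443)) + 748) = -√((1517/60 + 392/443) + 748) = -√(695551/26580 + 748) = -√(20577391/26580) = -√136736763195/13290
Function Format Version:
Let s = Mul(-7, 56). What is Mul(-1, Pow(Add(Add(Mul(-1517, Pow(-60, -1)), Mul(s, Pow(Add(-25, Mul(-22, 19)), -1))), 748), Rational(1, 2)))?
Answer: Mul(Rational(-1, 13290), Pow(136736763195, Rational(1, 2))) ≈ -27.824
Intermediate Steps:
s = -392
Mul(-1, Pow(Add(Add(Mul(-1517, Pow(-60, -1)), Mul(s, Pow(Add(-25, Mul(-22, 19)), -1))), 748), Rational(1, 2))) = Mul(-1, Pow(Add(Add(Mul(-1517, Pow(-60, -1)), Mul(-392, Pow(Add(-25, Mul(-22, 19)), -1))), 748), Rational(1, 2))) = Mul(-1, Pow(Add(Add(Mul(-1517, Rational(-1, 60)), Mul(-392, Pow(Add(-25, -418), -1))), 748), Rational(1, 2))) = Mul(-1, Pow(Add(Add(Rational(1517, 60), Mul(-392, Pow(-443, -1))), 748), Rational(1, 2))) = Mul(-1, Pow(Add(Add(Rational(1517, 60), Mul(-392, Rational(-1, 443))), 748), Rational(1, 2))) = Mul(-1, Pow(Add(Add(Rational(1517, 60), Rational(392, 443)), 748), Rational(1, 2))) = Mul(-1, Pow(Add(Rational(695551, 26580), 748), Rational(1, 2))) = Mul(-1, Pow(Rational(20577391, 26580), Rational(1, 2))) = Mul(-1, Mul(Rational(1, 13290), Pow(136736763195, Rational(1, 2)))) = Mul(Rational(-1, 13290), Pow(136736763195, Rational(1, 2)))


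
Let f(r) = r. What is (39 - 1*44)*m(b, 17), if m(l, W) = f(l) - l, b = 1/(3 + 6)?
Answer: 0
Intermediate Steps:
b = ⅑ (b = 1/9 = ⅑ ≈ 0.11111)
m(l, W) = 0 (m(l, W) = l - l = 0)
(39 - 1*44)*m(b, 17) = (39 - 1*44)*0 = (39 - 44)*0 = -5*0 = 0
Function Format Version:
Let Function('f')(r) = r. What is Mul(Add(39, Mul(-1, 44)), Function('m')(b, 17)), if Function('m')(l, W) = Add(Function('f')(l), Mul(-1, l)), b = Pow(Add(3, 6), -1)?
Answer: 0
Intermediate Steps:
b = Rational(1, 9) (b = Pow(9, -1) = Rational(1, 9) ≈ 0.11111)
Function('m')(l, W) = 0 (Function('m')(l, W) = Add(l, Mul(-1, l)) = 0)
Mul(Add(39, Mul(-1, 44)), Function('m')(b, 17)) = Mul(Add(39, Mul(-1, 44)), 0) = Mul(Add(39, -44), 0) = Mul(-5, 0) = 0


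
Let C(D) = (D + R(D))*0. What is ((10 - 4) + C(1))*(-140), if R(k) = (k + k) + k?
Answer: -840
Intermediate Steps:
R(k) = 3*k (R(k) = 2*k + k = 3*k)
C(D) = 0 (C(D) = (D + 3*D)*0 = (4*D)*0 = 0)
((10 - 4) + C(1))*(-140) = ((10 - 4) + 0)*(-140) = (6 + 0)*(-140) = 6*(-140) = -840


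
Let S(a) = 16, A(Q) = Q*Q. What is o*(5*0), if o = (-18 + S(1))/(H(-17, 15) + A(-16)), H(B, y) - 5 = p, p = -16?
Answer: 0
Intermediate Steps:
A(Q) = Q²
H(B, y) = -11 (H(B, y) = 5 - 16 = -11)
o = -2/245 (o = (-18 + 16)/(-11 + (-16)²) = -2/(-11 + 256) = -2/245 ≈ -0.0081633)
o*(5*0) = -2*0/49 = -2/245*0 = 0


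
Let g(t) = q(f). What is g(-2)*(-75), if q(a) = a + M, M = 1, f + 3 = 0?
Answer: 150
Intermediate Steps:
f = -3 (f = -3 + 0 = -3)
q(a) = 1 + a (q(a) = a + 1 = 1 + a)
g(t) = -2 (g(t) = 1 - 3 = -2)
g(-2)*(-75) = -2*(-75) = 150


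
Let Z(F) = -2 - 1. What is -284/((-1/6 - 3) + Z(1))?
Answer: 1704/37 ≈ 46.054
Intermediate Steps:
Z(F) = -3
-284/((-1/6 - 3) + Z(1)) = -284/((-1/6 - 3) - 3) = -284/((-1*⅙ - 3) - 3) = -284/((-⅙ - 3) - 3) = -284/(-19/6 - 3) = -284/(-37/6) = -6/37*(-284) = 1704/37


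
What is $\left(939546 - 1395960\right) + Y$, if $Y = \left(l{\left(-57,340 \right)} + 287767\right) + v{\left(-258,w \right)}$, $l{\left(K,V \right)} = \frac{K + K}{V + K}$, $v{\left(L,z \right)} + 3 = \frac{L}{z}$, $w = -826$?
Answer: $- \frac{19711653925}{116879} \approx -1.6865 \cdot 10^{5}$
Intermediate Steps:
$v{\left(L,z \right)} = -3 + \frac{L}{z}$
$l{\left(K,V \right)} = \frac{2 K}{K + V}$
$Y = \frac{33633557981}{116879}$ ($Y = \left(2 \left(-57\right) \frac{1}{-57 + 340} + 287767\right) - \left(3 + \frac{258}{-826}\right) = \left(2 \left(-57\right) \frac{1}{283} + 287767\right) - \frac{1110}{413} = \left(2 \left(-57\right) \frac{1}{283} + 287767\right) + \left(-3 + \frac{129}{413}\right) = \left(- \frac{114}{283} + 287767\right) - \frac{1110}{413} = \frac{81437947}{283} - \frac{1110}{413} = \frac{33633557981}{116879} \approx 2.8776 \cdot 10^{5}$)
$\left(939546 - 1395960\right) + Y = \left(939546 - 1395960\right) + \frac{33633557981}{116879} = -456414 + \frac{33633557981}{116879} = - \frac{19711653925}{116879}$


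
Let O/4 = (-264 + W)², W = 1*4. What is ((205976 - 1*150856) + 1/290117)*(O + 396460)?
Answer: 10663924335481260/290117 ≈ 3.6757e+10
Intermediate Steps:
W = 4
O = 270400 (O = 4*(-264 + 4)² = 4*(-260)² = 4*67600 = 270400)
((205976 - 1*150856) + 1/290117)*(O + 396460) = ((205976 - 1*150856) + 1/290117)*(270400 + 396460) = ((205976 - 150856) + 1/290117)*666860 = (55120 + 1/290117)*666860 = (15991249041/290117)*666860 = 10663924335481260/290117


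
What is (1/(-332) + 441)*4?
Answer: 146411/83 ≈ 1764.0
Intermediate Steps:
(1/(-332) + 441)*4 = (-1/332 + 441)*4 = (146411/332)*4 = 146411/83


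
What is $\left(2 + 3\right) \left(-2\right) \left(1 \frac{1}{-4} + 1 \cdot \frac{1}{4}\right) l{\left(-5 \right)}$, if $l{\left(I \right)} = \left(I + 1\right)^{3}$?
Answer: $0$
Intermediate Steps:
$l{\left(I \right)} = \left(1 + I\right)^{3}$
$\left(2 + 3\right) \left(-2\right) \left(1 \frac{1}{-4} + 1 \cdot \frac{1}{4}\right) l{\left(-5 \right)} = \left(2 + 3\right) \left(-2\right) \left(1 \frac{1}{-4} + 1 \cdot \frac{1}{4}\right) \left(1 - 5\right)^{3} = 5 \left(-2\right) \left(1 \left(- \frac{1}{4}\right) + 1 \cdot \frac{1}{4}\right) \left(-4\right)^{3} = - 10 \left(- \frac{1}{4} + \frac{1}{4}\right) \left(-64\right) = \left(-10\right) 0 \left(-64\right) = 0 \left(-64\right) = 0$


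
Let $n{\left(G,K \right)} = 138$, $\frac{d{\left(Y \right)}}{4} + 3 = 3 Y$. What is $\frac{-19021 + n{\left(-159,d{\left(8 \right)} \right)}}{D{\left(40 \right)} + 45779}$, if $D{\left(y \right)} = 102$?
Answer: $- \frac{18883}{45881} \approx -0.41156$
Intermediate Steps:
$d{\left(Y \right)} = -12 + 12 Y$ ($d{\left(Y \right)} = -12 + 4 \cdot 3 Y = -12 + 12 Y$)
$\frac{-19021 + n{\left(-159,d{\left(8 \right)} \right)}}{D{\left(40 \right)} + 45779} = \frac{-19021 + 138}{102 + 45779} = - \frac{18883}{45881}$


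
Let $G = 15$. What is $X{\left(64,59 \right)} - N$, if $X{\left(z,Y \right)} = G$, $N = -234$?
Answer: $249$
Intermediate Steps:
$X{\left(z,Y \right)} = 15$
$X{\left(64,59 \right)} - N = 15 - -234 = 15 + 234 = 249$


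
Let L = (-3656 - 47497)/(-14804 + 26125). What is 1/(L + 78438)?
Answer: 11321/887945445 ≈ 1.2750e-5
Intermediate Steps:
L = -51153/11321 ≈ -4.5184
1/(L + 78438) = 1/(-51153/11321 + 78438) = 1/(887945445/11321) = 11321/887945445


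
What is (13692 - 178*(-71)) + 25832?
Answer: 52162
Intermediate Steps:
(13692 - 178*(-71)) + 25832 = (13692 + 12638) + 25832 = 26330 + 25832 = 52162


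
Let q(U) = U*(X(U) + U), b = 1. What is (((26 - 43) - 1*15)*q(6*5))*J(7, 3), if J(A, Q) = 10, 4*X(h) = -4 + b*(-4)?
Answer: -268800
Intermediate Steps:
X(h) = -2 (X(h) = (-4 + 1*(-4))/4 = (-4 - 4)/4 = (¼)*(-8) = -2)
q(U) = U*(-2 + U)
(((26 - 43) - 1*15)*q(6*5))*J(7, 3) = (((26 - 43) - 1*15)*((6*5)*(-2 + 6*5)))*10 = ((-17 - 15)*(30*(-2 + 30)))*10 = -960*28*10 = -32*840*10 = -26880*10 = -268800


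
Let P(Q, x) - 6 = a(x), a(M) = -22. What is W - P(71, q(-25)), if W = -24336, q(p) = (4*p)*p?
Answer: -24320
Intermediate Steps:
q(p) = 4*p²
P(Q, x) = -16 (P(Q, x) = 6 - 22 = -16)
W - P(71, q(-25)) = -24336 - 1*(-16) = -24336 + 16 = -24320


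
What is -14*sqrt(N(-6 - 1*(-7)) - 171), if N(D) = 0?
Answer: -42*I*sqrt(19) ≈ -183.07*I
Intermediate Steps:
-14*sqrt(N(-6 - 1*(-7)) - 171) = -14*sqrt(0 - 171) = -42*I*sqrt(19)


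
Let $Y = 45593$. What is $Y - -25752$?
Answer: $71345$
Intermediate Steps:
$Y - -25752 = 45593 - -25752 = 45593 + 25752 = 71345$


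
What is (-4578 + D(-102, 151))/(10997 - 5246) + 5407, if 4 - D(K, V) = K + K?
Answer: 31091287/5751 ≈ 5406.2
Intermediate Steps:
D(K, V) = 4 - 2*K (D(K, V) = 4 - (K + K) = 4 - 2*K)
(-4578 + D(-102, 151))/(10997 - 5246) + 5407 = (-4578 + (4 - 2*(-102)))/(10997 - 5246) + 5407 = (-4578 + (4 + 204))/5751 + 5407 = (-4578 + 208)*(1/5751) + 5407 = -4370*1/5751 + 5407 = -4370/5751 + 5407 = 31091287/5751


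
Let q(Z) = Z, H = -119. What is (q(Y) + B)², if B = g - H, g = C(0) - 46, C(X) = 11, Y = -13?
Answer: 5041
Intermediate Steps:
g = -35 (g = 11 - 46 = -35)
B = 84 (B = -35 - 1*(-119) = -35 + 119 = 84)
(q(Y) + B)² = (-13 + 84)² = 71² = 5041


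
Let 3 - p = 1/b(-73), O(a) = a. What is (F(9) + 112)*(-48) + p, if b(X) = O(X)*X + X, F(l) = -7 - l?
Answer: -24203881/5256 ≈ -4605.0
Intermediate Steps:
b(X) = X + X² (b(X) = X*X + X = X² + X = X + X²)
p = 15767/5256 (p = 3 - 1/((-73*(1 - 73))) = 3 - 1/((-73*(-72))) = 3 - 1/5256 = 15767/5256 ≈ 2.9998)
(F(9) + 112)*(-48) + p = ((-7 - 1*9) + 112)*(-48) + 15767/5256 = ((-7 - 9) + 112)*(-48) + 15767/5256 = (-16 + 112)*(-48) + 15767/5256 = 96*(-48) + 15767/5256 = -4608 + 15767/5256 = -24203881/5256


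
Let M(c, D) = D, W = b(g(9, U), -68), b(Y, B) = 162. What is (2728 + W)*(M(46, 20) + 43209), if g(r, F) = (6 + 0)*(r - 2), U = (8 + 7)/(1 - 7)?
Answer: 124931810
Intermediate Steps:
U = -5/2 (U = 15/(-6) = 15*(-⅙) = -5/2 ≈ -2.5000)
g(r, F) = -12 + 6*r (g(r, F) = 6*(-2 + r) = -12 + 6*r)
W = 162
(2728 + W)*(M(46, 20) + 43209) = (2728 + 162)*(20 + 43209) = 2890*43229 = 124931810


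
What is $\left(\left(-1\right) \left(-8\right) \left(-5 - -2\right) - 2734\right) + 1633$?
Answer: $-1125$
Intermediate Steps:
$\left(\left(-1\right) \left(-8\right) \left(-5 - -2\right) - 2734\right) + 1633 = \left(8 \left(-5 + 2\right) - 2734\right) + 1633 = \left(8 \left(-3\right) - 2734\right) + 1633 = \left(-24 - 2734\right) + 1633 = -2758 + 1633 = -1125$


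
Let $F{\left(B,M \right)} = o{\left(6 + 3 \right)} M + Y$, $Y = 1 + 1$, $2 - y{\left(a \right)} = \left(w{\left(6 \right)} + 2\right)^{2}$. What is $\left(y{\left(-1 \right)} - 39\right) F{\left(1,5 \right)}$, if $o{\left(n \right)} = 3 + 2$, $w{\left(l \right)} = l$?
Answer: $-2727$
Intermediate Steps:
$y{\left(a \right)} = -62$ ($y{\left(a \right)} = 2 - \left(6 + 2\right)^{2} = 2 - 8^{2} = 2 - 64 = -62$)
$Y = 2$
$o{\left(n \right)} = 5$
$F{\left(B,M \right)} = 2 + 5 M$ ($F{\left(B,M \right)} = 5 M + 2 = 2 + 5 M$)
$\left(y{\left(-1 \right)} - 39\right) F{\left(1,5 \right)} = \left(-62 - 39\right) \left(2 + 5 \cdot 5\right) = - 101 \left(2 + 25\right) = \left(-101\right) 27 = -2727$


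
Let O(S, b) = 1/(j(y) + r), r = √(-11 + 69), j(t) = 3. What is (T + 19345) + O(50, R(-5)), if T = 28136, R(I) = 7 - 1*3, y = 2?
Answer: 2326566/49 + √58/49 ≈ 47481.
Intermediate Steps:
R(I) = 4 (R(I) = 7 - 3 = 4)
r = √58 ≈ 7.6158
O(S, b) = 1/(3 + √58)
(T + 19345) + O(50, R(-5)) = (28136 + 19345) + (-3/49 + √58/49) = 47481 + (-3/49 + √58/49) = 2326566/49 + √58/49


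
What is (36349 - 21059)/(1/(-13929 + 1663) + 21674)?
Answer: 187547140/265853283 ≈ 0.70545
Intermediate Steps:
(36349 - 21059)/(1/(-13929 + 1663) + 21674) = 15290/(1/(-12266) + 21674) = 15290/(-1/12266 + 21674) = 15290/(265853283/12266) = 15290*(12266/265853283) = 187547140/265853283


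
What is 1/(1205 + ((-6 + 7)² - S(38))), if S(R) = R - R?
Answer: 1/1206 ≈ 0.00082919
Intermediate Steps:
S(R) = 0
1/(1205 + ((-6 + 7)² - S(38))) = 1/(1205 + ((-6 + 7)² - 1*0)) = 1/(1205 + (1² + 0)) = 1/(1205 + (1 + 0)) = 1/(1205 + 1) = 1/1206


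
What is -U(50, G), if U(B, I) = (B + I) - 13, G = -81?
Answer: 44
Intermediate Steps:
U(B, I) = -13 + B + I
-U(50, G) = -(-13 + 50 - 81) = -1*(-44) = 44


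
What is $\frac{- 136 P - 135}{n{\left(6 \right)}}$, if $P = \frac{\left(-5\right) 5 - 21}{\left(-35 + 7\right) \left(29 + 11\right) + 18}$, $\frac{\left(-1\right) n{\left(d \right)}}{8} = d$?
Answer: $\frac{77513}{26448} \approx 2.9308$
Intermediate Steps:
$n{\left(d \right)} = - 8 d$
$P = \frac{23}{551}$ ($P = \frac{-25 - 21}{\left(-28\right) 40 + 18} = - \frac{46}{-1120 + 18} = - \frac{46}{-1102} = \left(-46\right) \left(- \frac{1}{1102}\right) = \frac{23}{551} \approx 0.041742$)
$\frac{- 136 P - 135}{n{\left(6 \right)}} = \frac{\left(-136\right) \frac{23}{551} - 135}{\left(-8\right) 6} = \frac{- \frac{3128}{551} - 135}{-48} = \left(- \frac{77513}{551}\right) \left(- \frac{1}{48}\right) = \frac{77513}{26448}$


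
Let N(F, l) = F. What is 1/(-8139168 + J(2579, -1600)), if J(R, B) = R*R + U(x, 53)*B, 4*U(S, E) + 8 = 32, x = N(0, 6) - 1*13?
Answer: -1/1497527 ≈ -6.6777e-7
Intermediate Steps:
x = -13 (x = 0 - 1*13 = 0 - 13 = -13)
U(S, E) = 6 (U(S, E) = -2 + (1/4)*32 = -2 + 8 = 6)
J(R, B) = R**2 + 6*B (J(R, B) = R*R + 6*B = R**2 + 6*B)
1/(-8139168 + J(2579, -1600)) = 1/(-8139168 + (2579**2 + 6*(-1600))) = 1/(-8139168 + (6651241 - 9600)) = 1/(-8139168 + 6641641) = 1/(-1497527) = -1/1497527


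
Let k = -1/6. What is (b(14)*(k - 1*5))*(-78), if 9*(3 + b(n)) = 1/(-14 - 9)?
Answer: -250666/207 ≈ -1210.9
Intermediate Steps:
k = -⅙ (k = -1*⅙ = -⅙ ≈ -0.16667)
b(n) = -622/207 (b(n) = -3 + 1/(9*(-14 - 9)) = -3 + (⅑)/(-23) = -3 + (⅑)*(-1/23) = -3 - 1/207 = -622/207)
(b(14)*(k - 1*5))*(-78) = -622*(-⅙ - 1*5)/207*(-78) = -622*(-⅙ - 5)/207*(-78) = -622/207*(-31/6)*(-78) = (9641/621)*(-78) = -250666/207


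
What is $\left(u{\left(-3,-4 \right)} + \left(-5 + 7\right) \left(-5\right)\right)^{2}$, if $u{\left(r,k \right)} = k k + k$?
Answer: $4$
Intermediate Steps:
$u{\left(r,k \right)} = k + k^{2}$ ($u{\left(r,k \right)} = k^{2} + k = k + k^{2}$)
$\left(u{\left(-3,-4 \right)} + \left(-5 + 7\right) \left(-5\right)\right)^{2} = \left(- 4 \left(1 - 4\right) + \left(-5 + 7\right) \left(-5\right)\right)^{2} = \left(\left(-4\right) \left(-3\right) + 2 \left(-5\right)\right)^{2} = \left(12 - 10\right)^{2} = 2^{2} = 4$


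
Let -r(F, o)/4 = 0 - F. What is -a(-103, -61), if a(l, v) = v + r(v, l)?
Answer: 305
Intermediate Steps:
r(F, o) = 4*F (r(F, o) = -4*(0 - F) = -(-4)*F = 4*F)
a(l, v) = 5*v (a(l, v) = v + 4*v = 5*v)
-a(-103, -61) = -5*(-61) = -1*(-305) = 305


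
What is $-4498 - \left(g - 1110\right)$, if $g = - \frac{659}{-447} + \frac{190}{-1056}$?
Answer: $- \frac{88880855}{26224} \approx -3389.3$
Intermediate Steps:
$g = \frac{33943}{26224}$ ($g = \left(-659\right) \left(- \frac{1}{447}\right) + 190 \left(- \frac{1}{1056}\right) = \frac{659}{447} - \frac{95}{528} = \frac{33943}{26224} \approx 1.2943$)
$-4498 - \left(g - 1110\right) = -4498 - \left(\frac{33943}{26224} - 1110\right) = -4498 - - \frac{29074697}{26224} = -4498 + \frac{29074697}{26224} = - \frac{88880855}{26224}$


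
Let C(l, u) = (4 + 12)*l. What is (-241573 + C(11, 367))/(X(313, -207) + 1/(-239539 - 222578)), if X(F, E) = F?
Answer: -111553657449/144642620 ≈ -771.24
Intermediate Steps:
C(l, u) = 16*l
(-241573 + C(11, 367))/(X(313, -207) + 1/(-239539 - 222578)) = (-241573 + 16*11)/(313 + 1/(-239539 - 222578)) = (-241573 + 176)/(313 + 1/(-462117)) = -241397/(313 - 1/462117) = -241397/144642620/462117 = -241397*462117/144642620 = -111553657449/144642620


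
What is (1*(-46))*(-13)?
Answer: 598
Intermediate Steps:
(1*(-46))*(-13) = -46*(-13) = 598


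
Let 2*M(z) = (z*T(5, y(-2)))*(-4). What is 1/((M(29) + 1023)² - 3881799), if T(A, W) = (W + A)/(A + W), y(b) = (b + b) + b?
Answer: -1/2950574 ≈ -3.3892e-7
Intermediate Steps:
y(b) = 3*b (y(b) = 2*b + b = 3*b)
T(A, W) = 1 (T(A, W) = (A + W)/(A + W) = 1)
M(z) = -2*z (M(z) = ((z*1)*(-4))/2 = (z*(-4))/2 = (-4*z)/2 = -2*z)
1/((M(29) + 1023)² - 3881799) = 1/((-2*29 + 1023)² - 3881799) = 1/((-58 + 1023)² - 3881799) = 1/(965² - 3881799) = 1/(931225 - 3881799) = 1/(-2950574) = -1/2950574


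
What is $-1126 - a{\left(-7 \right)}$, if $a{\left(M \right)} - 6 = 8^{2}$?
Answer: $-1196$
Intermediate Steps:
$a{\left(M \right)} = 70$ ($a{\left(M \right)} = 6 + 8^{2} = 6 + 64 = 70$)
$-1126 - a{\left(-7 \right)} = -1126 - 70 = -1196$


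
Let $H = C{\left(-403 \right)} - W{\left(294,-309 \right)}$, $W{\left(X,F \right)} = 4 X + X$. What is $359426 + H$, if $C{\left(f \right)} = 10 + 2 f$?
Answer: $357160$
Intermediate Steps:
$W{\left(X,F \right)} = 5 X$
$H = -2266$ ($H = \left(10 + 2 \left(-403\right)\right) - 5 \cdot 294 = \left(10 - 806\right) - 1470 = -796 - 1470 = -2266$)
$359426 + H = 359426 - 2266 = 357160$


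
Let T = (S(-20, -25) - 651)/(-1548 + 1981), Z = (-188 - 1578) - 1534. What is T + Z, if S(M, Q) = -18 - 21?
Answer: -1429590/433 ≈ -3301.6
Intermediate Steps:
S(M, Q) = -39
Z = -3300 (Z = -1766 - 1534 = -3300)
T = -690/433 (T = (-39 - 651)/(-1548 + 1981) = -690/433 ≈ -1.5935)
T + Z = -690/433 - 3300 = -1429590/433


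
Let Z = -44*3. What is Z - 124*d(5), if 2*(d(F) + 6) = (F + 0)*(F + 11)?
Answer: -4348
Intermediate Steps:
Z = -132
d(F) = -6 + F*(11 + F)/2 (d(F) = -6 + ((F + 0)*(F + 11))/2 = -6 + (F*(11 + F))/2 = -6 + F*(11 + F)/2)
Z - 124*d(5) = -132 - 124*(-6 + (½)*5² + (11/2)*5) = -132 - 124*(-6 + (½)*25 + 55/2) = -132 - 124*(-6 + 25/2 + 55/2) = -132 - 124*34 = -132 - 4216 = -4348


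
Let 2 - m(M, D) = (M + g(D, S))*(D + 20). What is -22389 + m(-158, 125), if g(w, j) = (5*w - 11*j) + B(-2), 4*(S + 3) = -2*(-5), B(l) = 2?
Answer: -182379/2 ≈ -91190.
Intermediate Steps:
S = -1/2 (S = -3 + (-2*(-5))/4 = -3 + (1/4)*10 = -3 + 5/2 = -1/2 ≈ -0.50000)
g(w, j) = 2 - 11*j + 5*w (g(w, j) = (5*w - 11*j) + 2 = (-11*j + 5*w) + 2 = 2 - 11*j + 5*w)
m(M, D) = 2 - (20 + D)*(15/2 + M + 5*D) (m(M, D) = 2 - (M + (2 - 11*(-1/2) + 5*D))*(D + 20) = 2 - (M + (2 + 11/2 + 5*D))*(20 + D) = 2 - (M + (15/2 + 5*D))*(20 + D) = 2 - (15/2 + M + 5*D)*(20 + D) = 2 - (20 + D)*(15/2 + M + 5*D))
-22389 + m(-158, 125) = -22389 + (-148 - 20*(-158) - 5*125**2 - 215/2*125 - 1*125*(-158)) = -22389 + (-148 + 3160 - 5*15625 - 26875/2 + 19750) = -22389 + (-148 + 3160 - 78125 - 26875/2 + 19750) = -22389 - 137601/2 = -182379/2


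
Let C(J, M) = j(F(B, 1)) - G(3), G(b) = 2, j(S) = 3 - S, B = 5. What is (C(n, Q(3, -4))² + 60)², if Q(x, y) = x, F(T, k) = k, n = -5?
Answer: 3600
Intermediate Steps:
C(J, M) = 0 (C(J, M) = (3 - 1*1) - 1*2 = (3 - 1) - 2 = 2 - 2 = 0)
(C(n, Q(3, -4))² + 60)² = (0² + 60)² = (0 + 60)² = 60² = 3600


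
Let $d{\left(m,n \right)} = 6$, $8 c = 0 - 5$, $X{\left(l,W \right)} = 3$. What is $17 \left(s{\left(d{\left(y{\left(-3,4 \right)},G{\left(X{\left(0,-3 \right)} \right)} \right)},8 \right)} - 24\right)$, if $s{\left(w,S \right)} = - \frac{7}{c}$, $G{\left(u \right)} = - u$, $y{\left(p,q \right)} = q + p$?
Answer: $- \frac{1088}{5} \approx -217.6$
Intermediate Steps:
$y{\left(p,q \right)} = p + q$
$c = - \frac{5}{8}$ ($c = \frac{0 - 5}{8} = \frac{1}{8} \left(-5\right) = - \frac{5}{8} \approx -0.625$)
$s{\left(w,S \right)} = \frac{56}{5}$ ($s{\left(w,S \right)} = - \frac{7}{- \frac{5}{8}} = \left(-7\right) \left(- \frac{8}{5}\right) = \frac{56}{5}$)
$17 \left(s{\left(d{\left(y{\left(-3,4 \right)},G{\left(X{\left(0,-3 \right)} \right)} \right)},8 \right)} - 24\right) = 17 \left(\frac{56}{5} - 24\right) = 17 \left(- \frac{64}{5}\right) = - \frac{1088}{5}$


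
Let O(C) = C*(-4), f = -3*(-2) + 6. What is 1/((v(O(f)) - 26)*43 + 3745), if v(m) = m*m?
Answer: 1/101699 ≈ 9.8329e-6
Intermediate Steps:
f = 12 (f = 6 + 6 = 12)
O(C) = -4*C
v(m) = m²
1/((v(O(f)) - 26)*43 + 3745) = 1/(((-4*12)² - 26)*43 + 3745) = 1/(((-48)² - 26)*43 + 3745) = 1/((2304 - 26)*43 + 3745) = 1/(2278*43 + 3745) = 1/(97954 + 3745) = 1/101699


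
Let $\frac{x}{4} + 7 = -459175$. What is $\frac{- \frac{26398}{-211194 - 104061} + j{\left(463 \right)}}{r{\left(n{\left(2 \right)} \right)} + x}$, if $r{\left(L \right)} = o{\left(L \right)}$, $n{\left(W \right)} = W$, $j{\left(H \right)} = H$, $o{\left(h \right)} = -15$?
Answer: $- \frac{145989463}{579042414465} \approx -0.00025212$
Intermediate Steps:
$x = -1836728$ ($x = -28 + 4 \left(-459175\right) = -28 - 1836700 = -1836728$)
$r{\left(L \right)} = -15$
$\frac{- \frac{26398}{-211194 - 104061} + j{\left(463 \right)}}{r{\left(n{\left(2 \right)} \right)} + x} = \frac{- \frac{26398}{-211194 - 104061} + 463}{-15 - 1836728} = \frac{- \frac{26398}{-315255} + 463}{-1836743} = \left(\left(-26398\right) \left(- \frac{1}{315255}\right) + 463\right) \left(- \frac{1}{1836743}\right) = \left(\frac{26398}{315255} + 463\right) \left(- \frac{1}{1836743}\right) = \frac{145989463}{315255} \left(- \frac{1}{1836743}\right) = - \frac{145989463}{579042414465}$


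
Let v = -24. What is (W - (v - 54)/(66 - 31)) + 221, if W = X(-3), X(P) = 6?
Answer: 8023/35 ≈ 229.23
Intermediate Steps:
W = 6
(W - (v - 54)/(66 - 31)) + 221 = (6 - (-24 - 54)/(66 - 31)) + 221 = (6 - (-78)/35) + 221 = (6 - 1*(-78/35)) + 221 = (6 + 78/35) + 221 = 288/35 + 221 = 8023/35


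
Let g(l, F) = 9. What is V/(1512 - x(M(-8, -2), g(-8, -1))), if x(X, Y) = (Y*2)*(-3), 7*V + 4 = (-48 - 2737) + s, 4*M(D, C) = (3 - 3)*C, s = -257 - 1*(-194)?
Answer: -1426/5481 ≈ -0.26017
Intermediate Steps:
s = -63 (s = -257 + 194 = -63)
M(D, C) = 0 (M(D, C) = ((3 - 3)*C)/4 = (0*C)/4 = (1/4)*0 = 0)
V = -2852/7 (V = -4/7 + ((-48 - 2737) - 63)/7 = -4/7 + (-2785 - 63)/7 = -4/7 + (1/7)*(-2848) = -4/7 - 2848/7 = -2852/7 ≈ -407.43)
x(X, Y) = -6*Y (x(X, Y) = (2*Y)*(-3) = -6*Y)
V/(1512 - x(M(-8, -2), g(-8, -1))) = -2852/(7*(1512 - (-6)*9)) = -2852/(7*(1512 - 1*(-54))) = -2852/(7*(1512 + 54)) = -2852/7/1566 = -2852/7*1/1566 = -1426/5481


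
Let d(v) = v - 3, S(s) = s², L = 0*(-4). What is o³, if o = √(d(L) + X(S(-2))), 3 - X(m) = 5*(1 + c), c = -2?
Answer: 5*√5 ≈ 11.180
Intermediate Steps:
L = 0
X(m) = 8 (X(m) = 3 - 5*(1 - 2) = 3 - 5*(-1) = 3 - 1*(-5) = 3 + 5 = 8)
d(v) = -3 + v
o = √5 (o = √((-3 + 0) + 8) = √(-3 + 8) = √5 ≈ 2.2361)
o³ = (√5)³ = 5*√5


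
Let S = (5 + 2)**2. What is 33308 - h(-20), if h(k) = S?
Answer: 33259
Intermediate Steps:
S = 49 (S = 7**2 = 49)
h(k) = 49
33308 - h(-20) = 33308 - 1*49 = 33308 - 49 = 33259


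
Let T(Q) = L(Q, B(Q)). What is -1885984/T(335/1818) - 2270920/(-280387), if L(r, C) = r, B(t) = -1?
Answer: -961367448820744/93929645 ≈ -1.0235e+7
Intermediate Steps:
T(Q) = Q
-1885984/T(335/1818) - 2270920/(-280387) = -1885984/(335/1818) - 2270920/(-280387) = -1885984/(335*(1/1818)) - 2270920*(-1/280387) = -1885984/335/1818 + 2270920/280387 = -1885984*1818/335 + 2270920/280387 = -3428718912/335 + 2270920/280387 = -961367448820744/93929645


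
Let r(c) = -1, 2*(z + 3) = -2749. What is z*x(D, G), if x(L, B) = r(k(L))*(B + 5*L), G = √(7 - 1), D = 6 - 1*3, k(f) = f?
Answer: 41325/2 + 2755*√6/2 ≈ 24037.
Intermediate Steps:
z = -2755/2 (z = -3 + (½)*(-2749) = -3 - 2749/2 = -2755/2 ≈ -1377.5)
D = 3 (D = 6 - 3 = 3)
G = √6 ≈ 2.4495
x(L, B) = -B - 5*L (x(L, B) = -(B + 5*L) = -B - 5*L)
z*x(D, G) = -2755*(-√6 - 5*3)/2 = -2755*(-√6 - 15)/2 = -2755*(-15 - √6)/2 = 41325/2 + 2755*√6/2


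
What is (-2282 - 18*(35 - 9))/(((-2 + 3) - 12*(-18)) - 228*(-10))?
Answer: -250/227 ≈ -1.1013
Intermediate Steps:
(-2282 - 18*(35 - 9))/(((-2 + 3) - 12*(-18)) - 228*(-10)) = (-2282 - 18*26)/((1 + 216) + 2280) = (-2282 - 468)/(217 + 2280) = -2750/2497 = -2750*1/2497 = -250/227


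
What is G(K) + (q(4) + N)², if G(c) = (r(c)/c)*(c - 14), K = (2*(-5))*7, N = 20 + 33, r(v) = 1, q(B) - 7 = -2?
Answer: 16826/5 ≈ 3365.2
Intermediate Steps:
q(B) = 5 (q(B) = 7 - 2 = 5)
N = 53
K = -70 (K = -10*7 = -70)
G(c) = (-14 + c)/c (G(c) = (1/c)*(c - 14) = (-14 + c)/c)
G(K) + (q(4) + N)² = (-14 - 70)/(-70) + (5 + 53)² = -1/70*(-84) + 58² = 6/5 + 3364 = 16826/5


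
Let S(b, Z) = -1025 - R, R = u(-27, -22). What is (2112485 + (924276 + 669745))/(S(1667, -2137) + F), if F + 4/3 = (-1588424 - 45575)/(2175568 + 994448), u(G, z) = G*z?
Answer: -11749683324096/5138116591 ≈ -2286.8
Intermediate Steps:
R = 594 (R = -27*(-22) = 594)
F = -5860687/3170016 (F = -4/3 + (-1588424 - 45575)/(2175568 + 994448) = -4/3 - 1633999/3170016 = -5860687/3170016 ≈ -1.8488)
S(b, Z) = -1619 (S(b, Z) = -1025 - 1*594 = -1025 - 594 = -1619)
(2112485 + (924276 + 669745))/(S(1667, -2137) + F) = (2112485 + (924276 + 669745))/(-1619 - 5860687/3170016) = (2112485 + 1594021)/(-5138116591/3170016) = 3706506*(-3170016/5138116591) = -11749683324096/5138116591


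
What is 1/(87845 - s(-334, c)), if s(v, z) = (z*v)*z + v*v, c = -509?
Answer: 1/86509343 ≈ 1.1559e-8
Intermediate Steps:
s(v, z) = v² + v*z² (s(v, z) = (v*z)*z + v² = v*z² + v² = v² + v*z²)
1/(87845 - s(-334, c)) = 1/(87845 - (-334)*(-334 + (-509)²)) = 1/(87845 - (-334)*(-334 + 259081)) = 1/(87845 - (-334)*258747) = 1/(87845 - 1*(-86421498)) = 1/(87845 + 86421498) = 1/86509343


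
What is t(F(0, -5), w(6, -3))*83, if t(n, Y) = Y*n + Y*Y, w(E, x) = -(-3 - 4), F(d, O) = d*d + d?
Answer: 4067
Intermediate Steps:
F(d, O) = d + d**2 (F(d, O) = d**2 + d = d + d**2)
w(E, x) = 7 (w(E, x) = -1*(-7) = 7)
t(n, Y) = Y**2 + Y*n (t(n, Y) = Y*n + Y**2 = Y**2 + Y*n)
t(F(0, -5), w(6, -3))*83 = (7*(7 + 0*(1 + 0)))*83 = (7*(7 + 0*1))*83 = (7*(7 + 0))*83 = (7*7)*83 = 49*83 = 4067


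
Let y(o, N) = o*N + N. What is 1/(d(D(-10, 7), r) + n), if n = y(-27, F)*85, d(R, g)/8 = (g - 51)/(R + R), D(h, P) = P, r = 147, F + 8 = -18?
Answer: 7/402604 ≈ 1.7387e-5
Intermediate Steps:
F = -26 (F = -8 - 18 = -26)
y(o, N) = N + N*o (y(o, N) = N*o + N = N + N*o)
d(R, g) = 4*(-51 + g)/R (d(R, g) = 8*((g - 51)/(R + R)) = 8*((-51 + g)/((2*R))) = 8*((-51 + g)*(1/(2*R))) = 8*((-51 + g)/(2*R)) = 4*(-51 + g)/R)
n = 57460 (n = -26*(1 - 27)*85 = -26*(-26)*85 = 676*85 = 57460)
1/(d(D(-10, 7), r) + n) = 1/(4*(-51 + 147)/7 + 57460) = 1/(4*(⅐)*96 + 57460) = 1/(384/7 + 57460) = 1/(402604/7) = 7/402604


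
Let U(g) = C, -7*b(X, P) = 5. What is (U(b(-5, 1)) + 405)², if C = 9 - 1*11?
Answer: 162409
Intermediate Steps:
b(X, P) = -5/7 (b(X, P) = -⅐*5 = -5/7)
C = -2 (C = 9 - 11 = -2)
U(g) = -2
(U(b(-5, 1)) + 405)² = (-2 + 405)² = 403² = 162409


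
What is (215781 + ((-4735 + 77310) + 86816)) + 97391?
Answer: 472563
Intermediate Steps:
(215781 + ((-4735 + 77310) + 86816)) + 97391 = (215781 + (72575 + 86816)) + 97391 = (215781 + 159391) + 97391 = 375172 + 97391 = 472563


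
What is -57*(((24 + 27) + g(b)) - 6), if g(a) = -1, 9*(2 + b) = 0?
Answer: -2508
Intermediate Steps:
b = -2 (b = -2 + (⅑)*0 = -2 + 0 = -2)
-57*(((24 + 27) + g(b)) - 6) = -57*(((24 + 27) - 1) - 6) = -57*((51 - 1) - 6) = -57*(50 - 6) = -57*44 = -2508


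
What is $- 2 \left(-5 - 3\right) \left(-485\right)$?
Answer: $-7760$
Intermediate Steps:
$- 2 \left(-5 - 3\right) \left(-485\right) = \left(-2\right) \left(-8\right) \left(-485\right) = 16 \left(-485\right) = -7760$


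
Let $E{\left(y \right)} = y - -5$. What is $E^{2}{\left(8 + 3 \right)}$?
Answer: $256$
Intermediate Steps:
$E{\left(y \right)} = 5 + y$ ($E{\left(y \right)} = y + 5 = 5 + y$)
$E^{2}{\left(8 + 3 \right)} = \left(5 + \left(8 + 3\right)\right)^{2} = \left(5 + 11\right)^{2} = 16^{2} = 256$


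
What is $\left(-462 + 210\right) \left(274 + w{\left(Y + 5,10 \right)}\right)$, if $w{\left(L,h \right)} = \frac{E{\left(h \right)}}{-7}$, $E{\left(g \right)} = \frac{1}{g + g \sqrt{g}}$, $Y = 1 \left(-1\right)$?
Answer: $- \frac{345242}{5} + \frac{2 \sqrt{10}}{5} \approx -69047.0$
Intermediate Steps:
$Y = -1$
$E{\left(g \right)} = \frac{1}{g + g^{\frac{3}{2}}}$
$w{\left(L,h \right)} = - \frac{1}{7 \left(h + h^{\frac{3}{2}}\right)}$ ($w{\left(L,h \right)} = \frac{1}{\left(h + h^{\frac{3}{2}}\right) \left(-7\right)} = \frac{1}{h + h^{\frac{3}{2}}} \left(- \frac{1}{7}\right) = - \frac{1}{7 \left(h + h^{\frac{3}{2}}\right)}$)
$\left(-462 + 210\right) \left(274 + w{\left(Y + 5,10 \right)}\right) = \left(-462 + 210\right) \left(274 - \frac{1}{7 \cdot 10 + 7 \cdot 10^{\frac{3}{2}}}\right) = - 252 \left(274 - \frac{1}{70 + 7 \cdot 10 \sqrt{10}}\right) = - 252 \left(274 - \frac{1}{70 + 70 \sqrt{10}}\right) = -69048 + \frac{252}{70 + 70 \sqrt{10}}$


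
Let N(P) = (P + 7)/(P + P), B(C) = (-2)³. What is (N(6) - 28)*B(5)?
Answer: 646/3 ≈ 215.33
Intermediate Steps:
B(C) = -8
N(P) = (7 + P)/(2*P) (N(P) = (7 + P)/((2*P)) = (7 + P)*(1/(2*P)) = (7 + P)/(2*P))
(N(6) - 28)*B(5) = ((½)*(7 + 6)/6 - 28)*(-8) = ((½)*(⅙)*13 - 28)*(-8) = (13/12 - 28)*(-8) = -323/12*(-8) = 646/3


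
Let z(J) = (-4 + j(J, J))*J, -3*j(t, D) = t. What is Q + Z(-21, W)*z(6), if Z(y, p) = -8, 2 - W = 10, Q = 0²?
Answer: 288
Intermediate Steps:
Q = 0
W = -8 (W = 2 - 1*10 = 2 - 10 = -8)
j(t, D) = -t/3
z(J) = J*(-4 - J/3) (z(J) = (-4 - J/3)*J = J*(-4 - J/3))
Q + Z(-21, W)*z(6) = 0 - (-8)*6*(12 + 6)/3 = 0 - (-8)*6*18/3 = 0 - 8*(-36) = 0 + 288 = 288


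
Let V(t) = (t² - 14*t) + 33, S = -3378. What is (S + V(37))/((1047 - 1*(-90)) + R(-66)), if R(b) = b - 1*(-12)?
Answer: -2494/1083 ≈ -2.3029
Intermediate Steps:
V(t) = 33 + t² - 14*t
R(b) = 12 + b (R(b) = b + 12 = 12 + b)
(S + V(37))/((1047 - 1*(-90)) + R(-66)) = (-3378 + (33 + 37² - 14*37))/((1047 - 1*(-90)) + (12 - 66)) = (-3378 + (33 + 1369 - 518))/((1047 + 90) - 54) = (-3378 + 884)/(1137 - 54) = -2494/1083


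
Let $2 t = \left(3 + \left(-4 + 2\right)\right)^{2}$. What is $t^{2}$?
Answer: $\frac{1}{4} \approx 0.25$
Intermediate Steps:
$t = \frac{1}{2}$ ($t = \frac{\left(3 + \left(-4 + 2\right)\right)^{2}}{2} = \frac{\left(3 - 2\right)^{2}}{2} = \frac{1^{2}}{2} = \frac{1}{2} \cdot 1 = \frac{1}{2} \approx 0.5$)
$t^{2} = \left(\frac{1}{2}\right)^{2} = \frac{1}{4}$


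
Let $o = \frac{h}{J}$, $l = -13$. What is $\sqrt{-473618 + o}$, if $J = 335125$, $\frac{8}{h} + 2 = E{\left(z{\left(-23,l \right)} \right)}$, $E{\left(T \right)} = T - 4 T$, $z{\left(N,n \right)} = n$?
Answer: $\frac{i \sqrt{2912763963964133370}}{2479925} \approx 688.2 i$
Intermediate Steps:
$E{\left(T \right)} = - 3 T$
$h = \frac{8}{37}$ ($h = \frac{8}{-2 - -39} = \frac{8}{-2 + 39} = \frac{8}{37} \approx 0.21622$)
$o = \frac{8}{12399625}$ ($o = \frac{8}{37 \cdot 335125} = \frac{8}{37} \cdot \frac{1}{335125} = \frac{8}{12399625} \approx 6.4518 \cdot 10^{-7}$)
$\sqrt{-473618 + o} = \sqrt{-473618 + \frac{8}{12399625}} = \sqrt{- \frac{5872685593242}{12399625}} = \frac{i \sqrt{2912763963964133370}}{2479925}$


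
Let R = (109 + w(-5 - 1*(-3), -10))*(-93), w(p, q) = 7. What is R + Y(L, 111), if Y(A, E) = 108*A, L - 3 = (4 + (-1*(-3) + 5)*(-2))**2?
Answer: 5088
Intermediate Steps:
L = 147 (L = 3 + (4 + (-1*(-3) + 5)*(-2))**2 = 3 + (4 + (3 + 5)*(-2))**2 = 3 + (4 + 8*(-2))**2 = 3 + (4 - 16)**2 = 3 + (-12)**2 = 3 + 144 = 147)
R = -10788 (R = (109 + 7)*(-93) = 116*(-93) = -10788)
R + Y(L, 111) = -10788 + 108*147 = -10788 + 15876 = 5088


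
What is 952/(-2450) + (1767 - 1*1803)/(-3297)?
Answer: -10376/27475 ≈ -0.37765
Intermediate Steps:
952/(-2450) + (1767 - 1*1803)/(-3297) = 952*(-1/2450) + (1767 - 1803)*(-1/3297) = -68/175 - 36*(-1/3297) = -68/175 + 12/1099 = -10376/27475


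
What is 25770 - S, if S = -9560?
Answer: 35330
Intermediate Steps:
25770 - S = 25770 - 1*(-9560) = 25770 + 9560 = 35330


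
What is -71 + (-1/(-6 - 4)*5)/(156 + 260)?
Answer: -59071/832 ≈ -70.999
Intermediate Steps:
-71 + (-1/(-6 - 4)*5)/(156 + 260) = -71 + (-1/(-10)*5)/416 = -71 + (-1*(-⅒)*5)*(1/416) = -71 + ((⅒)*5)*(1/416) = -71 + (½)*(1/416) = -71 + 1/832 = -59071/832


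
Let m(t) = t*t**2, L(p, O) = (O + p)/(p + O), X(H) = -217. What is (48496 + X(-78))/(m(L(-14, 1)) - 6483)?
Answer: -6897/926 ≈ -7.4482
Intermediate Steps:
L(p, O) = 1 (L(p, O) = (O + p)/(O + p) = 1)
m(t) = t**3
(48496 + X(-78))/(m(L(-14, 1)) - 6483) = (48496 - 217)/(1**3 - 6483) = 48279/(1 - 6483) = 48279/(-6482) = 48279*(-1/6482) = -6897/926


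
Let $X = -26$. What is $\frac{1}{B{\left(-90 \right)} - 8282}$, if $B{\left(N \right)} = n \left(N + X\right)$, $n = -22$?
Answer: $- \frac{1}{5730} \approx -0.00017452$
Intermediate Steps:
$B{\left(N \right)} = 572 - 22 N$ ($B{\left(N \right)} = - 22 \left(N - 26\right) = - 22 \left(-26 + N\right) = 572 - 22 N$)
$\frac{1}{B{\left(-90 \right)} - 8282} = \frac{1}{\left(572 - -1980\right) - 8282} = \frac{1}{\left(572 + 1980\right) - 8282} = \frac{1}{2552 - 8282} = \frac{1}{-5730} = - \frac{1}{5730}$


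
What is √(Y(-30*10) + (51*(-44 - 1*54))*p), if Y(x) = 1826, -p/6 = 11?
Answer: √331694 ≈ 575.93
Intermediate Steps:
p = -66 (p = -6*11 = -66)
√(Y(-30*10) + (51*(-44 - 1*54))*p) = √(1826 + (51*(-44 - 1*54))*(-66)) = √(1826 + (51*(-44 - 54))*(-66)) = √(1826 + (51*(-98))*(-66)) = √(1826 - 4998*(-66)) = √(1826 + 329868) = √331694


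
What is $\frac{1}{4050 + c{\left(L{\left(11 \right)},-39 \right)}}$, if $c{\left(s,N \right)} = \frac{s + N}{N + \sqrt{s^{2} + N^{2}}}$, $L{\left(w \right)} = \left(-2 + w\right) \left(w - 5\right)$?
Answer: $\frac{262453}{1062987295} - \frac{\sqrt{493}}{1062987295} \approx 0.00024688$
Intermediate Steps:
$L{\left(w \right)} = \left(-5 + w\right) \left(-2 + w\right)$ ($L{\left(w \right)} = \left(-2 + w\right) \left(-5 + w\right) = \left(-5 + w\right) \left(-2 + w\right)$)
$c{\left(s,N \right)} = \frac{N + s}{N + \sqrt{N^{2} + s^{2}}}$
$\frac{1}{4050 + c{\left(L{\left(11 \right)},-39 \right)}} = \frac{1}{4050 + \frac{-39 + \left(10 + 11^{2} - 77\right)}{-39 + \sqrt{\left(-39\right)^{2} + \left(10 + 11^{2} - 77\right)^{2}}}} = \frac{1}{4050 + \frac{-39 + \left(10 + 121 - 77\right)}{-39 + \sqrt{1521 + \left(10 + 121 - 77\right)^{2}}}} = \frac{1}{4050 + \frac{-39 + 54}{-39 + \sqrt{1521 + 54^{2}}}} = \frac{1}{4050 + \frac{1}{-39 + \sqrt{1521 + 2916}} \cdot 15} = \frac{1}{4050 + \frac{1}{-39 + \sqrt{4437}} \cdot 15} = \frac{1}{4050 + \frac{1}{-39 + 3 \sqrt{493}} \cdot 15} = \frac{1}{4050 + \frac{15}{-39 + 3 \sqrt{493}}}$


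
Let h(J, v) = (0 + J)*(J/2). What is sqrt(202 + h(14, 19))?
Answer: 10*sqrt(3) ≈ 17.320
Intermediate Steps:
h(J, v) = J**2/2 (h(J, v) = J*(J*(1/2)) = J*(J/2) = J**2/2)
sqrt(202 + h(14, 19)) = sqrt(202 + (1/2)*14**2) = sqrt(202 + (1/2)*196) = sqrt(202 + 98) = sqrt(300) = 10*sqrt(3)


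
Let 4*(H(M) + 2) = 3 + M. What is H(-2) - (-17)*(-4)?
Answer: -279/4 ≈ -69.750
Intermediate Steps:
H(M) = -5/4 + M/4 (H(M) = -2 + (3 + M)/4 = -2 + (¾ + M/4) = -5/4 + M/4)
H(-2) - (-17)*(-4) = (-5/4 + (¼)*(-2)) - (-17)*(-4) = (-5/4 - ½) - 1*68 = -7/4 - 68 = -279/4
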